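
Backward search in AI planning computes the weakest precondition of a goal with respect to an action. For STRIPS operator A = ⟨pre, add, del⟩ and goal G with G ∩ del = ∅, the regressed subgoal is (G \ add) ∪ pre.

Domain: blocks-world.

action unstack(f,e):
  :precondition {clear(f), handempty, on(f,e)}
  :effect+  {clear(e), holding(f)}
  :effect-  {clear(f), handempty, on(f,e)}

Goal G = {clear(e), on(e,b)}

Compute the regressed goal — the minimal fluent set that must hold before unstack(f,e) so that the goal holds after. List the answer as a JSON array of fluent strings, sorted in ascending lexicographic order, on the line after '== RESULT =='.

Regress:
  G ∩ del = {}  (empty — regression defined)
  G \ add = {clear(e), on(e,b)} \ {clear(e), holding(f)} = {on(e,b)}
  ∪ pre   = {on(e,b)} ∪ {clear(f), handempty, on(f,e)}
          = {clear(f), handempty, on(e,b), on(f,e)}

== RESULT ==
["clear(f)", "handempty", "on(e,b)", "on(f,e)"]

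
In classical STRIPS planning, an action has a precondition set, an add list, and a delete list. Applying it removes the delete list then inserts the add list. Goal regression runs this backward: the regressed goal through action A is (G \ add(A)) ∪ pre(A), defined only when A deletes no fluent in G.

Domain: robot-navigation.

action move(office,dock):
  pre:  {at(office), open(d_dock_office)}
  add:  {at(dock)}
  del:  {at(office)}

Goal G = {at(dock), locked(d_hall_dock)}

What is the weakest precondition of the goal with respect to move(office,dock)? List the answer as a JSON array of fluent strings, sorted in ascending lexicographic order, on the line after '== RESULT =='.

Compute (G \ add) ∪ pre:
  G ∩ del = {}  (empty — regression defined)
  G \ add = {at(dock), locked(d_hall_dock)} \ {at(dock)} = {locked(d_hall_dock)}
  ∪ pre   = {locked(d_hall_dock)} ∪ {at(office), open(d_dock_office)}
          = {at(office), locked(d_hall_dock), open(d_dock_office)}

== RESULT ==
["at(office)", "locked(d_hall_dock)", "open(d_dock_office)"]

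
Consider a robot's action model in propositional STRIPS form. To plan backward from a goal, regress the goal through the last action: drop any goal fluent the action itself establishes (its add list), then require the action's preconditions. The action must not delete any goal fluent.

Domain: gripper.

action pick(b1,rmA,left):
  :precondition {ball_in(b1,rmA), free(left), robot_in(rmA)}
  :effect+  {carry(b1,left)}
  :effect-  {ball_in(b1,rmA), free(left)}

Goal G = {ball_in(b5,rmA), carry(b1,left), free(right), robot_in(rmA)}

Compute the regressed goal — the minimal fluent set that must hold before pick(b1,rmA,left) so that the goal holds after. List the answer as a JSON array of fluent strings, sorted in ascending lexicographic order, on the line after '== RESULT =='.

Regress:
  G ∩ del = {}  (empty — regression defined)
  G \ add = {ball_in(b5,rmA), carry(b1,left), free(right), robot_in(rmA)} \ {carry(b1,left)} = {ball_in(b5,rmA), free(right), robot_in(rmA)}
  ∪ pre   = {ball_in(b5,rmA), free(right), robot_in(rmA)} ∪ {ball_in(b1,rmA), free(left), robot_in(rmA)}
          = {ball_in(b1,rmA), ball_in(b5,rmA), free(left), free(right), robot_in(rmA)}

== RESULT ==
["ball_in(b1,rmA)", "ball_in(b5,rmA)", "free(left)", "free(right)", "robot_in(rmA)"]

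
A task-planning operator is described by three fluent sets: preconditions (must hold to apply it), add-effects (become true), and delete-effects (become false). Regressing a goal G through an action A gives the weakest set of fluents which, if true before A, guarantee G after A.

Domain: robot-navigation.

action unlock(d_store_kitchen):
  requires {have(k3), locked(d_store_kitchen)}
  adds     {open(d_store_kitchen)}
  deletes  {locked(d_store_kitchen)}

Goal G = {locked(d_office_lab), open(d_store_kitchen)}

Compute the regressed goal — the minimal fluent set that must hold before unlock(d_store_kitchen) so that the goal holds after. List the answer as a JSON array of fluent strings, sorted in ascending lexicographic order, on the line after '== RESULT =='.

Regress:
  G ∩ del = {}  (empty — regression defined)
  G \ add = {locked(d_office_lab), open(d_store_kitchen)} \ {open(d_store_kitchen)} = {locked(d_office_lab)}
  ∪ pre   = {locked(d_office_lab)} ∪ {have(k3), locked(d_store_kitchen)}
          = {have(k3), locked(d_office_lab), locked(d_store_kitchen)}

== RESULT ==
["have(k3)", "locked(d_office_lab)", "locked(d_store_kitchen)"]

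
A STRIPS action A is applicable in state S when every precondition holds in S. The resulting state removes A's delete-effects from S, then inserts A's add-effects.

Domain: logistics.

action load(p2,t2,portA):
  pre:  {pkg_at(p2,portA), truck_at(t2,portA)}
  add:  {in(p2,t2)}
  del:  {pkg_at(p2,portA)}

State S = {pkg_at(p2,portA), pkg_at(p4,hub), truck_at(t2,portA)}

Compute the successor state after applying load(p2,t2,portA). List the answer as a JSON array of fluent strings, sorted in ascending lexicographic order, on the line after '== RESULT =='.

Progress:
  pre ⊆ S: {pkg_at(p2,portA), truck_at(t2,portA)} ⊆ S  — applicable
  S \ del = {pkg_at(p4,hub), truck_at(t2,portA)}
  ∪ add   = {in(p2,t2), pkg_at(p4,hub), truck_at(t2,portA)}

== RESULT ==
["in(p2,t2)", "pkg_at(p4,hub)", "truck_at(t2,portA)"]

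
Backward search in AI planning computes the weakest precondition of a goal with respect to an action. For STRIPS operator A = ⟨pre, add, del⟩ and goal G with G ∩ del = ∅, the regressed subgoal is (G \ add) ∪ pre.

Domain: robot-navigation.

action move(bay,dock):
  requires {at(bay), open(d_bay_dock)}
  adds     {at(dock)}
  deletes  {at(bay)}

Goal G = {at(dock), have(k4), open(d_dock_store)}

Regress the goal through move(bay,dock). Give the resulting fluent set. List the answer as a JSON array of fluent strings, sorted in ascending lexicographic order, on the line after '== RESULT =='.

Compute (G \ add) ∪ pre:
  G ∩ del = {}  (empty — regression defined)
  G \ add = {at(dock), have(k4), open(d_dock_store)} \ {at(dock)} = {have(k4), open(d_dock_store)}
  ∪ pre   = {have(k4), open(d_dock_store)} ∪ {at(bay), open(d_bay_dock)}
          = {at(bay), have(k4), open(d_bay_dock), open(d_dock_store)}

== RESULT ==
["at(bay)", "have(k4)", "open(d_bay_dock)", "open(d_dock_store)"]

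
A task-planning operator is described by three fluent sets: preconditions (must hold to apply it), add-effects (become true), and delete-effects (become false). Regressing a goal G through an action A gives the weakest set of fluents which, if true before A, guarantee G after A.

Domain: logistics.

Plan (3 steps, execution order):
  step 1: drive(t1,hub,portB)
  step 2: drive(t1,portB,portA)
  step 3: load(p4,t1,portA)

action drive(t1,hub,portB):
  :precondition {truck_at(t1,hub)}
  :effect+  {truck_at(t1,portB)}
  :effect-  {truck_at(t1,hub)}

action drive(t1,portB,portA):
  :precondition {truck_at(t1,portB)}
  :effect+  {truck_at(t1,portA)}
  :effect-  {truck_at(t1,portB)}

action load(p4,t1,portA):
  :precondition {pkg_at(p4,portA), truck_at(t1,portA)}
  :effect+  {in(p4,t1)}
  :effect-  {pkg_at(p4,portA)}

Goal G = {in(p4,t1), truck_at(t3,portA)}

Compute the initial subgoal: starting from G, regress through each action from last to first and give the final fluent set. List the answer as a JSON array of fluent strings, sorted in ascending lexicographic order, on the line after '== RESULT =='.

Regress step by step:
  through step 3 (load(p4,t1,portA)): drop {in(p4,t1)}, keep {truck_at(t3,portA)}, require {pkg_at(p4,portA), truck_at(t1,portA)}
    → {pkg_at(p4,portA), truck_at(t1,portA), truck_at(t3,portA)}
  through step 2 (drive(t1,portB,portA)): drop {truck_at(t1,portA)}, keep {pkg_at(p4,portA), truck_at(t3,portA)}, require {truck_at(t1,portB)}
    → {pkg_at(p4,portA), truck_at(t1,portB), truck_at(t3,portA)}
  through step 1 (drive(t1,hub,portB)): drop {truck_at(t1,portB)}, keep {pkg_at(p4,portA), truck_at(t3,portA)}, require {truck_at(t1,hub)}
    → {pkg_at(p4,portA), truck_at(t1,hub), truck_at(t3,portA)}

== RESULT ==
["pkg_at(p4,portA)", "truck_at(t1,hub)", "truck_at(t3,portA)"]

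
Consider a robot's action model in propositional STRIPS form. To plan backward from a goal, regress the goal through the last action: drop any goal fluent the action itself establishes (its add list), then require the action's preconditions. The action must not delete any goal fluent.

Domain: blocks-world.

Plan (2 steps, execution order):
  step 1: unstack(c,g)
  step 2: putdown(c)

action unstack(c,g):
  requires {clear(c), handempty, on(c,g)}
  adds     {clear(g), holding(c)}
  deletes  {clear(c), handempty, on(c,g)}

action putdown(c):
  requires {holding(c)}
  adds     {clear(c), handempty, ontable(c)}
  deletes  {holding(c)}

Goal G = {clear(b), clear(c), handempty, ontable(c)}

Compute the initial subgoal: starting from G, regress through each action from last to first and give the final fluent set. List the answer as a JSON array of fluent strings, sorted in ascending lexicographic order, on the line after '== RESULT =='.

Regress step by step:
  through step 2 (putdown(c)): drop {clear(c), handempty, ontable(c)}, keep {clear(b)}, require {holding(c)}
    → {clear(b), holding(c)}
  through step 1 (unstack(c,g)): drop {holding(c)}, keep {clear(b)}, require {clear(c), handempty, on(c,g)}
    → {clear(b), clear(c), handempty, on(c,g)}

== RESULT ==
["clear(b)", "clear(c)", "handempty", "on(c,g)"]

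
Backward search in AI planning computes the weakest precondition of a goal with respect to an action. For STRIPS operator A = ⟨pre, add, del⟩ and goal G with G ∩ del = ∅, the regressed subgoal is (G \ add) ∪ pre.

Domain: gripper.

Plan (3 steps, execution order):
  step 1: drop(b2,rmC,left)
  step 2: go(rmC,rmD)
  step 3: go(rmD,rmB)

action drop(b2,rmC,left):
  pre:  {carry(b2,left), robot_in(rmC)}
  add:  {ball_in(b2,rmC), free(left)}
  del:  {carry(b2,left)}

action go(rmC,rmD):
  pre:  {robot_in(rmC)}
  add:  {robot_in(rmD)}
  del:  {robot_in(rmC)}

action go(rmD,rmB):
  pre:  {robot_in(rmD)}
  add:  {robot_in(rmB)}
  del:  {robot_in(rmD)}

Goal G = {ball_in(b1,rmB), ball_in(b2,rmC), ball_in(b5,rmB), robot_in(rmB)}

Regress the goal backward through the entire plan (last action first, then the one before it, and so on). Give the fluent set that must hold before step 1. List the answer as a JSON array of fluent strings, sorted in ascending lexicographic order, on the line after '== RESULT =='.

Work backward from the goal:
  through step 3 (go(rmD,rmB)): drop {robot_in(rmB)}, keep {ball_in(b1,rmB), ball_in(b2,rmC), ball_in(b5,rmB)}, require {robot_in(rmD)}
    → {ball_in(b1,rmB), ball_in(b2,rmC), ball_in(b5,rmB), robot_in(rmD)}
  through step 2 (go(rmC,rmD)): drop {robot_in(rmD)}, keep {ball_in(b1,rmB), ball_in(b2,rmC), ball_in(b5,rmB)}, require {robot_in(rmC)}
    → {ball_in(b1,rmB), ball_in(b2,rmC), ball_in(b5,rmB), robot_in(rmC)}
  through step 1 (drop(b2,rmC,left)): drop {ball_in(b2,rmC)}, keep {ball_in(b1,rmB), ball_in(b5,rmB), robot_in(rmC)}, require {carry(b2,left), robot_in(rmC)}
    → {ball_in(b1,rmB), ball_in(b5,rmB), carry(b2,left), robot_in(rmC)}

== RESULT ==
["ball_in(b1,rmB)", "ball_in(b5,rmB)", "carry(b2,left)", "robot_in(rmC)"]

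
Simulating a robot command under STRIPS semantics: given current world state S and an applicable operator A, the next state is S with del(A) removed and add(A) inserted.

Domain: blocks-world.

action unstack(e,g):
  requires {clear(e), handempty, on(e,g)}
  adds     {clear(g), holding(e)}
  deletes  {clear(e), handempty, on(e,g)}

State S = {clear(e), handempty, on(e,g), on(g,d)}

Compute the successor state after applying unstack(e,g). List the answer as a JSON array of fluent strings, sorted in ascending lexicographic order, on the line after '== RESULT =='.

Compute (S \ del) ∪ add:
  pre ⊆ S: {clear(e), handempty, on(e,g)} ⊆ S  — applicable
  S \ del = {on(g,d)}
  ∪ add   = {clear(g), holding(e), on(g,d)}

== RESULT ==
["clear(g)", "holding(e)", "on(g,d)"]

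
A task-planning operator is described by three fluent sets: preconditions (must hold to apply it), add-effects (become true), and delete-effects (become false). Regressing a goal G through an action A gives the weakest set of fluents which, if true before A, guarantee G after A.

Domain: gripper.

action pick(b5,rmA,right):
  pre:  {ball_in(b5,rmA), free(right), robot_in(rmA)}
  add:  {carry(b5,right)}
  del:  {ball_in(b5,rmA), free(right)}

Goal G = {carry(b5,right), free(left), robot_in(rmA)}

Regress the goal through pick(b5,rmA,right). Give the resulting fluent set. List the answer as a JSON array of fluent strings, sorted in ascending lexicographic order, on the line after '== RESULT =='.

Compute (G \ add) ∪ pre:
  G ∩ del = {}  (empty — regression defined)
  G \ add = {carry(b5,right), free(left), robot_in(rmA)} \ {carry(b5,right)} = {free(left), robot_in(rmA)}
  ∪ pre   = {free(left), robot_in(rmA)} ∪ {ball_in(b5,rmA), free(right), robot_in(rmA)}
          = {ball_in(b5,rmA), free(left), free(right), robot_in(rmA)}

== RESULT ==
["ball_in(b5,rmA)", "free(left)", "free(right)", "robot_in(rmA)"]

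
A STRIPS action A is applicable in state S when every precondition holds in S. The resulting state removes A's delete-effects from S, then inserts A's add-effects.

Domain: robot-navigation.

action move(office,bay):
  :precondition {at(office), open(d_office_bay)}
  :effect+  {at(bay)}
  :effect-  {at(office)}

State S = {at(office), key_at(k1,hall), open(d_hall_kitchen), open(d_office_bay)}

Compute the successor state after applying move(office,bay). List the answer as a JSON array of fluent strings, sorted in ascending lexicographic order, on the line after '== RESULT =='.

Compute (S \ del) ∪ add:
  pre ⊆ S: {at(office), open(d_office_bay)} ⊆ S  — applicable
  S \ del = {key_at(k1,hall), open(d_hall_kitchen), open(d_office_bay)}
  ∪ add   = {at(bay), key_at(k1,hall), open(d_hall_kitchen), open(d_office_bay)}

== RESULT ==
["at(bay)", "key_at(k1,hall)", "open(d_hall_kitchen)", "open(d_office_bay)"]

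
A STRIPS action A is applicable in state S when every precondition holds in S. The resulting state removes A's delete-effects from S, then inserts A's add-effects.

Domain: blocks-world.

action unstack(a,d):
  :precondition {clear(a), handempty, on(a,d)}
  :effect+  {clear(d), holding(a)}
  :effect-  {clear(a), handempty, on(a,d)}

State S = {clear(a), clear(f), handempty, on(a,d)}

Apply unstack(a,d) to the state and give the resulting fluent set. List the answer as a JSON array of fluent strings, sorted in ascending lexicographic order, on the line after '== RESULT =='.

Compute (S \ del) ∪ add:
  pre ⊆ S: {clear(a), handempty, on(a,d)} ⊆ S  — applicable
  S \ del = {clear(f)}
  ∪ add   = {clear(d), clear(f), holding(a)}

== RESULT ==
["clear(d)", "clear(f)", "holding(a)"]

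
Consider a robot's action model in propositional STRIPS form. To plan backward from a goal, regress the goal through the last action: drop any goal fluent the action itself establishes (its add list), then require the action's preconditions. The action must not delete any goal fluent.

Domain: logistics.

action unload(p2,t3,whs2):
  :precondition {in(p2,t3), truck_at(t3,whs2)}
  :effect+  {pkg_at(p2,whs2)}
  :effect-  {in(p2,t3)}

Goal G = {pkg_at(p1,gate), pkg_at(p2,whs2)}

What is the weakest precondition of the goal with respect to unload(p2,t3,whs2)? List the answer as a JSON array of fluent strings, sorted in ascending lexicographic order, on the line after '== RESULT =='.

Regress:
  G ∩ del = {}  (empty — regression defined)
  G \ add = {pkg_at(p1,gate), pkg_at(p2,whs2)} \ {pkg_at(p2,whs2)} = {pkg_at(p1,gate)}
  ∪ pre   = {pkg_at(p1,gate)} ∪ {in(p2,t3), truck_at(t3,whs2)}
          = {in(p2,t3), pkg_at(p1,gate), truck_at(t3,whs2)}

== RESULT ==
["in(p2,t3)", "pkg_at(p1,gate)", "truck_at(t3,whs2)"]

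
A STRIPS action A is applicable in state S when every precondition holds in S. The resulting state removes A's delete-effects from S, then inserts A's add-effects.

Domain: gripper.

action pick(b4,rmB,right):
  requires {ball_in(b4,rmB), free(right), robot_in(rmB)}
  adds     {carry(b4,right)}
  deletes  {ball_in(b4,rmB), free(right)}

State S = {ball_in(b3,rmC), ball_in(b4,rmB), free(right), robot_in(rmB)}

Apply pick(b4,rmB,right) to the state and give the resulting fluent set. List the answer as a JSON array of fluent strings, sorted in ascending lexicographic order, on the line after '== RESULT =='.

Progress:
  pre ⊆ S: {ball_in(b4,rmB), free(right), robot_in(rmB)} ⊆ S  — applicable
  S \ del = {ball_in(b3,rmC), robot_in(rmB)}
  ∪ add   = {ball_in(b3,rmC), carry(b4,right), robot_in(rmB)}

== RESULT ==
["ball_in(b3,rmC)", "carry(b4,right)", "robot_in(rmB)"]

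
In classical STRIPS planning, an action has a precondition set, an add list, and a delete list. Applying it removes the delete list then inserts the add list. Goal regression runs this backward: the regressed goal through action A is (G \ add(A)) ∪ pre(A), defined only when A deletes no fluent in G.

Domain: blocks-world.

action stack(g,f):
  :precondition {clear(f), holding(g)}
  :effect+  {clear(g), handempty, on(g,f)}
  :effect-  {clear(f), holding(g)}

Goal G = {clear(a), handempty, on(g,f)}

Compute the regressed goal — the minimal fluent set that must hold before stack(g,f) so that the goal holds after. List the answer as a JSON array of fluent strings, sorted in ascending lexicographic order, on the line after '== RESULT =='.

Compute (G \ add) ∪ pre:
  G ∩ del = {}  (empty — regression defined)
  G \ add = {clear(a), handempty, on(g,f)} \ {clear(g), handempty, on(g,f)} = {clear(a)}
  ∪ pre   = {clear(a)} ∪ {clear(f), holding(g)}
          = {clear(a), clear(f), holding(g)}

== RESULT ==
["clear(a)", "clear(f)", "holding(g)"]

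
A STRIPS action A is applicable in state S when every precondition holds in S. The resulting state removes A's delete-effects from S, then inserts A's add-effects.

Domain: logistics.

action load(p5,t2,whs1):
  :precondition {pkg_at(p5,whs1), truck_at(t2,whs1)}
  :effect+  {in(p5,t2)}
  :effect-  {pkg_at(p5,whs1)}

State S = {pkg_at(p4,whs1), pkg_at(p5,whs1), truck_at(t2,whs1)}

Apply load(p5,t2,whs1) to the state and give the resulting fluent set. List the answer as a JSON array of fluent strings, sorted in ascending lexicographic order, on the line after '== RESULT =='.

Compute (S \ del) ∪ add:
  pre ⊆ S: {pkg_at(p5,whs1), truck_at(t2,whs1)} ⊆ S  — applicable
  S \ del = {pkg_at(p4,whs1), truck_at(t2,whs1)}
  ∪ add   = {in(p5,t2), pkg_at(p4,whs1), truck_at(t2,whs1)}

== RESULT ==
["in(p5,t2)", "pkg_at(p4,whs1)", "truck_at(t2,whs1)"]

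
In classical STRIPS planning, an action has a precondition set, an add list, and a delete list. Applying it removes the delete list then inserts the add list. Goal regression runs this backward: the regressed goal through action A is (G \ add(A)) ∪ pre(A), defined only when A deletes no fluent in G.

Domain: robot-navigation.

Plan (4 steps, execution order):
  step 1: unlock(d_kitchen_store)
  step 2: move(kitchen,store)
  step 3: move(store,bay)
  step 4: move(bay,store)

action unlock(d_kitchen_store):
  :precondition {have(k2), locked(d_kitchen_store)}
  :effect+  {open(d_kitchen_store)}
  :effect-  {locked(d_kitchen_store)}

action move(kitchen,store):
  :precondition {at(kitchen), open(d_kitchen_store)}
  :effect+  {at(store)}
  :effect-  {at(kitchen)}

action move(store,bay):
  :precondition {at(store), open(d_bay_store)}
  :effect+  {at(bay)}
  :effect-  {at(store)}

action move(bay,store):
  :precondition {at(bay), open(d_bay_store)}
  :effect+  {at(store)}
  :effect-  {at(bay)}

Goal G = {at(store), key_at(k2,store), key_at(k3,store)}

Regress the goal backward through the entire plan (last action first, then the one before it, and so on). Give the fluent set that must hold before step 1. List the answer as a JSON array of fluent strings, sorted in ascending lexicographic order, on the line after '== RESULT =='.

Work backward from the goal:
  through step 4 (move(bay,store)): drop {at(store)}, keep {key_at(k2,store), key_at(k3,store)}, require {at(bay), open(d_bay_store)}
    → {at(bay), key_at(k2,store), key_at(k3,store), open(d_bay_store)}
  through step 3 (move(store,bay)): drop {at(bay)}, keep {key_at(k2,store), key_at(k3,store), open(d_bay_store)}, require {at(store), open(d_bay_store)}
    → {at(store), key_at(k2,store), key_at(k3,store), open(d_bay_store)}
  through step 2 (move(kitchen,store)): drop {at(store)}, keep {key_at(k2,store), key_at(k3,store), open(d_bay_store)}, require {at(kitchen), open(d_kitchen_store)}
    → {at(kitchen), key_at(k2,store), key_at(k3,store), open(d_bay_store), open(d_kitchen_store)}
  through step 1 (unlock(d_kitchen_store)): drop {open(d_kitchen_store)}, keep {at(kitchen), key_at(k2,store), key_at(k3,store), open(d_bay_store)}, require {have(k2), locked(d_kitchen_store)}
    → {at(kitchen), have(k2), key_at(k2,store), key_at(k3,store), locked(d_kitchen_store), open(d_bay_store)}

== RESULT ==
["at(kitchen)", "have(k2)", "key_at(k2,store)", "key_at(k3,store)", "locked(d_kitchen_store)", "open(d_bay_store)"]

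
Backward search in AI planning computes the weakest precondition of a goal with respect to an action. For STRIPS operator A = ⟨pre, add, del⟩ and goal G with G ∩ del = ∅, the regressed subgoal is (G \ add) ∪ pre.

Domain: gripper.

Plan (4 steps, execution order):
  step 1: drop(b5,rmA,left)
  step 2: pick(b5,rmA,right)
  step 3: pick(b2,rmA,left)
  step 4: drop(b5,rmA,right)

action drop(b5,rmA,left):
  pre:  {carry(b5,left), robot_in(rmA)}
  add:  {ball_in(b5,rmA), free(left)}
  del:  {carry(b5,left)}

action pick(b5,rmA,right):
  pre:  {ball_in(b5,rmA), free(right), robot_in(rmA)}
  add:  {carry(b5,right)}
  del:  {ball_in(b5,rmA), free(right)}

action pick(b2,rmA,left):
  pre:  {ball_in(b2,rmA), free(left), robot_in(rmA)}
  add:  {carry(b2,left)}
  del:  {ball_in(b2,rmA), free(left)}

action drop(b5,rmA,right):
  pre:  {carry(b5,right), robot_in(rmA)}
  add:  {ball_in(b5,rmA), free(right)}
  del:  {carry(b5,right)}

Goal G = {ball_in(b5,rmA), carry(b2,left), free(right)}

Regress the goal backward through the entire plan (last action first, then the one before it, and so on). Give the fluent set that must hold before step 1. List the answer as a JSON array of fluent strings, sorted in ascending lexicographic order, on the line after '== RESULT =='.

Work backward from the goal:
  through step 4 (drop(b5,rmA,right)): drop {ball_in(b5,rmA), free(right)}, keep {carry(b2,left)}, require {carry(b5,right), robot_in(rmA)}
    → {carry(b2,left), carry(b5,right), robot_in(rmA)}
  through step 3 (pick(b2,rmA,left)): drop {carry(b2,left)}, keep {carry(b5,right), robot_in(rmA)}, require {ball_in(b2,rmA), free(left), robot_in(rmA)}
    → {ball_in(b2,rmA), carry(b5,right), free(left), robot_in(rmA)}
  through step 2 (pick(b5,rmA,right)): drop {carry(b5,right)}, keep {ball_in(b2,rmA), free(left), robot_in(rmA)}, require {ball_in(b5,rmA), free(right), robot_in(rmA)}
    → {ball_in(b2,rmA), ball_in(b5,rmA), free(left), free(right), robot_in(rmA)}
  through step 1 (drop(b5,rmA,left)): drop {ball_in(b5,rmA), free(left)}, keep {ball_in(b2,rmA), free(right), robot_in(rmA)}, require {carry(b5,left), robot_in(rmA)}
    → {ball_in(b2,rmA), carry(b5,left), free(right), robot_in(rmA)}

== RESULT ==
["ball_in(b2,rmA)", "carry(b5,left)", "free(right)", "robot_in(rmA)"]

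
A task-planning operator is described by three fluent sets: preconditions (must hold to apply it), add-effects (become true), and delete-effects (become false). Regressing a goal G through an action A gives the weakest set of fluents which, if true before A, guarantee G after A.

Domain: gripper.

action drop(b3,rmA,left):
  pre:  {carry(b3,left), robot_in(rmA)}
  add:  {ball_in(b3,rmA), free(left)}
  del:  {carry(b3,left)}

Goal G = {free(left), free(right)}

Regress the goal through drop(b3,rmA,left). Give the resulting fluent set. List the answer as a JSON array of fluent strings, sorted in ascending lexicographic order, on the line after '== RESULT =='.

Regress:
  G ∩ del = {}  (empty — regression defined)
  G \ add = {free(left), free(right)} \ {ball_in(b3,rmA), free(left)} = {free(right)}
  ∪ pre   = {free(right)} ∪ {carry(b3,left), robot_in(rmA)}
          = {carry(b3,left), free(right), robot_in(rmA)}

== RESULT ==
["carry(b3,left)", "free(right)", "robot_in(rmA)"]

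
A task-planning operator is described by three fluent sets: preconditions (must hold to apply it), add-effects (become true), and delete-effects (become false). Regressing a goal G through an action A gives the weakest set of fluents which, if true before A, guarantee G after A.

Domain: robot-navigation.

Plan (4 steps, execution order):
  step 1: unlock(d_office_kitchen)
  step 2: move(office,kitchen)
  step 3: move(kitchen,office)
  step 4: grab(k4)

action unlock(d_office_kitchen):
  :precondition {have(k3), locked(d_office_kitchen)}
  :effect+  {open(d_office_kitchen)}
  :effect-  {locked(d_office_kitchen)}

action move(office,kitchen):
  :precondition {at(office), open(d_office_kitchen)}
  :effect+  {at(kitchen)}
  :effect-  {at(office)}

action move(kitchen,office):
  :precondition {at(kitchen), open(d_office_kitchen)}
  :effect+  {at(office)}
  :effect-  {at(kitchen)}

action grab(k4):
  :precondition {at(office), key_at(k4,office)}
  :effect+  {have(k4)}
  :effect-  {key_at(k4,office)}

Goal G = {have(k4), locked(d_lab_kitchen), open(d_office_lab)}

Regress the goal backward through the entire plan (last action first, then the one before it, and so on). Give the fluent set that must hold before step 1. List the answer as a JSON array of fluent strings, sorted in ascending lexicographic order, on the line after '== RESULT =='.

Work backward from the goal:
  through step 4 (grab(k4)): drop {have(k4)}, keep {locked(d_lab_kitchen), open(d_office_lab)}, require {at(office), key_at(k4,office)}
    → {at(office), key_at(k4,office), locked(d_lab_kitchen), open(d_office_lab)}
  through step 3 (move(kitchen,office)): drop {at(office)}, keep {key_at(k4,office), locked(d_lab_kitchen), open(d_office_lab)}, require {at(kitchen), open(d_office_kitchen)}
    → {at(kitchen), key_at(k4,office), locked(d_lab_kitchen), open(d_office_kitchen), open(d_office_lab)}
  through step 2 (move(office,kitchen)): drop {at(kitchen)}, keep {key_at(k4,office), locked(d_lab_kitchen), open(d_office_kitchen), open(d_office_lab)}, require {at(office), open(d_office_kitchen)}
    → {at(office), key_at(k4,office), locked(d_lab_kitchen), open(d_office_kitchen), open(d_office_lab)}
  through step 1 (unlock(d_office_kitchen)): drop {open(d_office_kitchen)}, keep {at(office), key_at(k4,office), locked(d_lab_kitchen), open(d_office_lab)}, require {have(k3), locked(d_office_kitchen)}
    → {at(office), have(k3), key_at(k4,office), locked(d_lab_kitchen), locked(d_office_kitchen), open(d_office_lab)}

== RESULT ==
["at(office)", "have(k3)", "key_at(k4,office)", "locked(d_lab_kitchen)", "locked(d_office_kitchen)", "open(d_office_lab)"]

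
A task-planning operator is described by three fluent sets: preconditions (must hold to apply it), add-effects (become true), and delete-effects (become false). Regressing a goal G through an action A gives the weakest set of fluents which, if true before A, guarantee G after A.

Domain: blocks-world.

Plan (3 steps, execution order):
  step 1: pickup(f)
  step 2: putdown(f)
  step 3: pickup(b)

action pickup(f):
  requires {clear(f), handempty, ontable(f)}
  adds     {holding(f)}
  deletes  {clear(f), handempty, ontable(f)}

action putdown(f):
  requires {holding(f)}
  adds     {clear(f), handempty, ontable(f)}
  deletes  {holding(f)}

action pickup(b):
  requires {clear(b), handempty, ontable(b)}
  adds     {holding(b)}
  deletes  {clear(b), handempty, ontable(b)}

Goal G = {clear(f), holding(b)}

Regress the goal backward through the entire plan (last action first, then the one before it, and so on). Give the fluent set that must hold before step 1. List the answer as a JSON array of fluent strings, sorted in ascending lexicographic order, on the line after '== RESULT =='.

Work backward from the goal:
  through step 3 (pickup(b)): drop {holding(b)}, keep {clear(f)}, require {clear(b), handempty, ontable(b)}
    → {clear(b), clear(f), handempty, ontable(b)}
  through step 2 (putdown(f)): drop {clear(f), handempty}, keep {clear(b), ontable(b)}, require {holding(f)}
    → {clear(b), holding(f), ontable(b)}
  through step 1 (pickup(f)): drop {holding(f)}, keep {clear(b), ontable(b)}, require {clear(f), handempty, ontable(f)}
    → {clear(b), clear(f), handempty, ontable(b), ontable(f)}

== RESULT ==
["clear(b)", "clear(f)", "handempty", "ontable(b)", "ontable(f)"]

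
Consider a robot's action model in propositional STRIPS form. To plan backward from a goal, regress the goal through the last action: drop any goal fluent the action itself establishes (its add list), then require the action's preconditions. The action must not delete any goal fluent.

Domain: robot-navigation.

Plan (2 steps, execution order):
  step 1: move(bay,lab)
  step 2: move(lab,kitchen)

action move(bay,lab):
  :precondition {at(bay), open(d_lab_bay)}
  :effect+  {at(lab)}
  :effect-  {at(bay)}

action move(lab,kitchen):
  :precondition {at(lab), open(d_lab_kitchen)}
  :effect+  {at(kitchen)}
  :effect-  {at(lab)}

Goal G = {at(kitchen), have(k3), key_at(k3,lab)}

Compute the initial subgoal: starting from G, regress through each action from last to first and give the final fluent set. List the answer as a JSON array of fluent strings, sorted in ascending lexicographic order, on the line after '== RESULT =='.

Work backward from the goal:
  through step 2 (move(lab,kitchen)): drop {at(kitchen)}, keep {have(k3), key_at(k3,lab)}, require {at(lab), open(d_lab_kitchen)}
    → {at(lab), have(k3), key_at(k3,lab), open(d_lab_kitchen)}
  through step 1 (move(bay,lab)): drop {at(lab)}, keep {have(k3), key_at(k3,lab), open(d_lab_kitchen)}, require {at(bay), open(d_lab_bay)}
    → {at(bay), have(k3), key_at(k3,lab), open(d_lab_bay), open(d_lab_kitchen)}

== RESULT ==
["at(bay)", "have(k3)", "key_at(k3,lab)", "open(d_lab_bay)", "open(d_lab_kitchen)"]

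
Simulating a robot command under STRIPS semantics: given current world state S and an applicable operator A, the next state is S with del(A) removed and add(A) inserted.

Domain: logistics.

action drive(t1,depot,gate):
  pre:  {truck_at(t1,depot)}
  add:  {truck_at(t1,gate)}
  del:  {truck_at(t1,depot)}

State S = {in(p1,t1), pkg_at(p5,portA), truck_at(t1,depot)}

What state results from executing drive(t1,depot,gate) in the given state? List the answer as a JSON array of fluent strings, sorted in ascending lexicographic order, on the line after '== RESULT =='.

Progress:
  pre ⊆ S: {truck_at(t1,depot)} ⊆ S  — applicable
  S \ del = {in(p1,t1), pkg_at(p5,portA)}
  ∪ add   = {in(p1,t1), pkg_at(p5,portA), truck_at(t1,gate)}

== RESULT ==
["in(p1,t1)", "pkg_at(p5,portA)", "truck_at(t1,gate)"]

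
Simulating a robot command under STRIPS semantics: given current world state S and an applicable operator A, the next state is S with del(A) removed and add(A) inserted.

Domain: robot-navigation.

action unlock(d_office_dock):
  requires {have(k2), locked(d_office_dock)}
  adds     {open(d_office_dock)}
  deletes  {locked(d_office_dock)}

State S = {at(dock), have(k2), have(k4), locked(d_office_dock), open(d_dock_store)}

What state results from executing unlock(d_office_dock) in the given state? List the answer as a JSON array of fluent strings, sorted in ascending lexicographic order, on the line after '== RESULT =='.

Progress:
  pre ⊆ S: {have(k2), locked(d_office_dock)} ⊆ S  — applicable
  S \ del = {at(dock), have(k2), have(k4), open(d_dock_store)}
  ∪ add   = {at(dock), have(k2), have(k4), open(d_dock_store), open(d_office_dock)}

== RESULT ==
["at(dock)", "have(k2)", "have(k4)", "open(d_dock_store)", "open(d_office_dock)"]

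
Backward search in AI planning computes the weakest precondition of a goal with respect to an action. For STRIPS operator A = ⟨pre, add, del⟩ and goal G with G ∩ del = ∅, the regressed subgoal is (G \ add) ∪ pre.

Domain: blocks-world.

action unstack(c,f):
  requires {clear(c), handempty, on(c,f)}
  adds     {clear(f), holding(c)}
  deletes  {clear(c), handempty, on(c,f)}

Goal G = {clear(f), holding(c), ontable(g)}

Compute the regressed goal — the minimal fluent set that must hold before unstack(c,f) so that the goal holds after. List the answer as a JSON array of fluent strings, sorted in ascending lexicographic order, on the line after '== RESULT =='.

Compute (G \ add) ∪ pre:
  G ∩ del = {}  (empty — regression defined)
  G \ add = {clear(f), holding(c), ontable(g)} \ {clear(f), holding(c)} = {ontable(g)}
  ∪ pre   = {ontable(g)} ∪ {clear(c), handempty, on(c,f)}
          = {clear(c), handempty, on(c,f), ontable(g)}

== RESULT ==
["clear(c)", "handempty", "on(c,f)", "ontable(g)"]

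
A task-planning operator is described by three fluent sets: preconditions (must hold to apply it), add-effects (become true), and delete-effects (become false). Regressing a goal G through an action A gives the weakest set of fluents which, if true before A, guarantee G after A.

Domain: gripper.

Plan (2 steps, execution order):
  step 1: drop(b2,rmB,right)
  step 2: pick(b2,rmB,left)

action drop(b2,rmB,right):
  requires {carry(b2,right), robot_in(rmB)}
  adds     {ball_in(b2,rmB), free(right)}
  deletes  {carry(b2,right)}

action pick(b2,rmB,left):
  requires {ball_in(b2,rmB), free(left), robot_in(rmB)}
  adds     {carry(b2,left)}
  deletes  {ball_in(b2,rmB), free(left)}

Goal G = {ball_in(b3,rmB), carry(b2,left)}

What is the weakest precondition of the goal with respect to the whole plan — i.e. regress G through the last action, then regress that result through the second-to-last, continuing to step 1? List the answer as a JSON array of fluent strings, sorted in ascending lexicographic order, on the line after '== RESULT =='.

Work backward from the goal:
  through step 2 (pick(b2,rmB,left)): drop {carry(b2,left)}, keep {ball_in(b3,rmB)}, require {ball_in(b2,rmB), free(left), robot_in(rmB)}
    → {ball_in(b2,rmB), ball_in(b3,rmB), free(left), robot_in(rmB)}
  through step 1 (drop(b2,rmB,right)): drop {ball_in(b2,rmB)}, keep {ball_in(b3,rmB), free(left), robot_in(rmB)}, require {carry(b2,right), robot_in(rmB)}
    → {ball_in(b3,rmB), carry(b2,right), free(left), robot_in(rmB)}

== RESULT ==
["ball_in(b3,rmB)", "carry(b2,right)", "free(left)", "robot_in(rmB)"]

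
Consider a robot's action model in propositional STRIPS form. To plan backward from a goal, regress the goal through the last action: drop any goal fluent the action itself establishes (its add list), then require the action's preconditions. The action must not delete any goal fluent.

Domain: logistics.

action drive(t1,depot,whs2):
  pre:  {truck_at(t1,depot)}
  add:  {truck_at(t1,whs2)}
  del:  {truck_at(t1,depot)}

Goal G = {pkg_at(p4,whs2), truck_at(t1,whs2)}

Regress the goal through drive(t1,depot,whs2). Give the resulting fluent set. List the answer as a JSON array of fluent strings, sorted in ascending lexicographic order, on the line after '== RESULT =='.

Compute (G \ add) ∪ pre:
  G ∩ del = {}  (empty — regression defined)
  G \ add = {pkg_at(p4,whs2), truck_at(t1,whs2)} \ {truck_at(t1,whs2)} = {pkg_at(p4,whs2)}
  ∪ pre   = {pkg_at(p4,whs2)} ∪ {truck_at(t1,depot)}
          = {pkg_at(p4,whs2), truck_at(t1,depot)}

== RESULT ==
["pkg_at(p4,whs2)", "truck_at(t1,depot)"]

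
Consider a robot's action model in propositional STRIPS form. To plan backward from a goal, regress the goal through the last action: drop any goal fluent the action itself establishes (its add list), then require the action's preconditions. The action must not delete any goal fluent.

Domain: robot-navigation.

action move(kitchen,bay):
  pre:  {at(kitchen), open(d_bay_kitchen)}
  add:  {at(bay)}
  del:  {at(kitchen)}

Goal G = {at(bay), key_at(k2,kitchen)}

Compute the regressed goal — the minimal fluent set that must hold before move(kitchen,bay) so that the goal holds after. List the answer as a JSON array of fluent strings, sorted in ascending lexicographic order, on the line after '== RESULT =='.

Regress:
  G ∩ del = {}  (empty — regression defined)
  G \ add = {at(bay), key_at(k2,kitchen)} \ {at(bay)} = {key_at(k2,kitchen)}
  ∪ pre   = {key_at(k2,kitchen)} ∪ {at(kitchen), open(d_bay_kitchen)}
          = {at(kitchen), key_at(k2,kitchen), open(d_bay_kitchen)}

== RESULT ==
["at(kitchen)", "key_at(k2,kitchen)", "open(d_bay_kitchen)"]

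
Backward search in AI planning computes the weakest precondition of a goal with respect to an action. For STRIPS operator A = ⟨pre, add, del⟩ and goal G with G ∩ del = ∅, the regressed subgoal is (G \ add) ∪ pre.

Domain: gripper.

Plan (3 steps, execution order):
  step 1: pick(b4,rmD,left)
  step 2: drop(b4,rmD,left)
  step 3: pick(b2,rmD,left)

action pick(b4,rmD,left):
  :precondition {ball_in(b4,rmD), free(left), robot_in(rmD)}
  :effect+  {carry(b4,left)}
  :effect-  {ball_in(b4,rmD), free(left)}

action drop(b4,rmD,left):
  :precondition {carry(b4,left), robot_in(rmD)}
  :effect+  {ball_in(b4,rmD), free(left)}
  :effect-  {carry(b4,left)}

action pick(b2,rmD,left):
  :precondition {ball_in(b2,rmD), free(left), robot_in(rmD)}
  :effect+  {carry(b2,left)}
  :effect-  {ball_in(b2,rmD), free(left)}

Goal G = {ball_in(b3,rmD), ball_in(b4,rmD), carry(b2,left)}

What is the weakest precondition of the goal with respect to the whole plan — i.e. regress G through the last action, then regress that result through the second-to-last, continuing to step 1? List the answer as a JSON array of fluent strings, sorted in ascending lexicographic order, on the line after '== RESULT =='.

Regress step by step:
  through step 3 (pick(b2,rmD,left)): drop {carry(b2,left)}, keep {ball_in(b3,rmD), ball_in(b4,rmD)}, require {ball_in(b2,rmD), free(left), robot_in(rmD)}
    → {ball_in(b2,rmD), ball_in(b3,rmD), ball_in(b4,rmD), free(left), robot_in(rmD)}
  through step 2 (drop(b4,rmD,left)): drop {ball_in(b4,rmD), free(left)}, keep {ball_in(b2,rmD), ball_in(b3,rmD), robot_in(rmD)}, require {carry(b4,left), robot_in(rmD)}
    → {ball_in(b2,rmD), ball_in(b3,rmD), carry(b4,left), robot_in(rmD)}
  through step 1 (pick(b4,rmD,left)): drop {carry(b4,left)}, keep {ball_in(b2,rmD), ball_in(b3,rmD), robot_in(rmD)}, require {ball_in(b4,rmD), free(left), robot_in(rmD)}
    → {ball_in(b2,rmD), ball_in(b3,rmD), ball_in(b4,rmD), free(left), robot_in(rmD)}

== RESULT ==
["ball_in(b2,rmD)", "ball_in(b3,rmD)", "ball_in(b4,rmD)", "free(left)", "robot_in(rmD)"]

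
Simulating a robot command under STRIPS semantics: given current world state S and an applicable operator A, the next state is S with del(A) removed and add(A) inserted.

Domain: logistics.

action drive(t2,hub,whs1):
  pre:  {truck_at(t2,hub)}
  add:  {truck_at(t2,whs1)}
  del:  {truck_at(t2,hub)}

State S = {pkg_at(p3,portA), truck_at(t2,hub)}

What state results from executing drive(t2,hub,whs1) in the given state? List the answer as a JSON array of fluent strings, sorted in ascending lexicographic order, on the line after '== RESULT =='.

Progress:
  pre ⊆ S: {truck_at(t2,hub)} ⊆ S  — applicable
  S \ del = {pkg_at(p3,portA)}
  ∪ add   = {pkg_at(p3,portA), truck_at(t2,whs1)}

== RESULT ==
["pkg_at(p3,portA)", "truck_at(t2,whs1)"]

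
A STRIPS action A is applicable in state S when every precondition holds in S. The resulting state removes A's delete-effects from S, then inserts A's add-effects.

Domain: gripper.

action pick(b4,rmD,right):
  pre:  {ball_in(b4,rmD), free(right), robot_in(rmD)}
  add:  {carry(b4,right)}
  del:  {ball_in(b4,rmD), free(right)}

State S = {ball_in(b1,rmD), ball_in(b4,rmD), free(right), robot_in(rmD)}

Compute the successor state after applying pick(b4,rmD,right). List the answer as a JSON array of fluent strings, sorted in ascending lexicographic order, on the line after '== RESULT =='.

Progress:
  pre ⊆ S: {ball_in(b4,rmD), free(right), robot_in(rmD)} ⊆ S  — applicable
  S \ del = {ball_in(b1,rmD), robot_in(rmD)}
  ∪ add   = {ball_in(b1,rmD), carry(b4,right), robot_in(rmD)}

== RESULT ==
["ball_in(b1,rmD)", "carry(b4,right)", "robot_in(rmD)"]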